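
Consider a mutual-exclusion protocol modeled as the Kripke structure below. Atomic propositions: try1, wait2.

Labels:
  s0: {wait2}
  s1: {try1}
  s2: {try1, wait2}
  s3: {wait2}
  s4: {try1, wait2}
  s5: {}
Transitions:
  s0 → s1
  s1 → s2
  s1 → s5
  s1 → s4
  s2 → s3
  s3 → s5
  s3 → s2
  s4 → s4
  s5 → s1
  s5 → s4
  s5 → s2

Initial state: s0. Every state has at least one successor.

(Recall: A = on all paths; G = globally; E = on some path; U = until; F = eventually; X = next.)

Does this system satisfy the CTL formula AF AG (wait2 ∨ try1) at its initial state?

States satisfying AG (wait2 ∨ try1): {s4}.
States satisfying AF AG (wait2 ∨ try1): {s4}.
There is a path from s0 along which AG (wait2 ∨ try1) never holds.
s0 ∉ Sat(AF AG (wait2 ∨ try1)).

No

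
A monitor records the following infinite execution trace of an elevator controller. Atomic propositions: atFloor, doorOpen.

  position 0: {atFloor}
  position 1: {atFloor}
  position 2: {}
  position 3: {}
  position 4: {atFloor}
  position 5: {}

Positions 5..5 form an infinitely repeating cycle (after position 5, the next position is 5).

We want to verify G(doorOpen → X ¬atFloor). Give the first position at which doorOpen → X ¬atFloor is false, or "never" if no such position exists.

doorOpen → X ¬atFloor holds at every position 0..5, and those are all the positions the trace ever visits, so the invariant G(doorOpen → X ¬atFloor) is never violated.

never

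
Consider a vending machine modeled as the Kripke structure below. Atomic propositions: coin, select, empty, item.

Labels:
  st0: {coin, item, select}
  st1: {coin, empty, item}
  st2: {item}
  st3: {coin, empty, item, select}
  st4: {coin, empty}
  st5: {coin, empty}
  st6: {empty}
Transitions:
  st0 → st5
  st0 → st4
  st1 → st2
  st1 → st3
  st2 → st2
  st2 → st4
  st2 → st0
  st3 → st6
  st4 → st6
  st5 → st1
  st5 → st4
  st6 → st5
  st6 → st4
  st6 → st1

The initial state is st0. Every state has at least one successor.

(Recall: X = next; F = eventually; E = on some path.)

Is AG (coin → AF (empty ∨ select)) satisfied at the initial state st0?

States satisfying coin → AF (empty ∨ select): {st0, st1, st2, st3, st4, st5, st6}.
States satisfying AG (coin → AF (empty ∨ select)): {st0, st1, st2, st3, st4, st5, st6}.
Every state reachable from st0 satisfies coin → AF (empty ∨ select).
st0 ∈ Sat(AG (coin → AF (empty ∨ select))).

Yes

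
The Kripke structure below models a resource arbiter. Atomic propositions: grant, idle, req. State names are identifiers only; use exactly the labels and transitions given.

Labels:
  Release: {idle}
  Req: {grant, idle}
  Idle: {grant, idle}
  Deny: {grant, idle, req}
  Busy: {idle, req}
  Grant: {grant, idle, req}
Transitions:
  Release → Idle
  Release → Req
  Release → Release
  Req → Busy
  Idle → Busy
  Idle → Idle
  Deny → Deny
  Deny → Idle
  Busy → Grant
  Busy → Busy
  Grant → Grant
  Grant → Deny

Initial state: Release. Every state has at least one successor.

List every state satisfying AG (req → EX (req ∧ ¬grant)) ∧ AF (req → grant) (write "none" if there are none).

none

States satisfying req → EX (req ∧ ¬grant): {Release, Req, Idle, Busy}.
States satisfying AG (req → EX (req ∧ ¬grant)): ∅.
States satisfying req → grant: {Release, Req, Idle, Deny, Grant}.
States satisfying AF (req → grant): {Release, Req, Idle, Deny, Grant}.
States satisfying AG (req → EX (req ∧ ¬grant)) ∧ AF (req → grant): ∅.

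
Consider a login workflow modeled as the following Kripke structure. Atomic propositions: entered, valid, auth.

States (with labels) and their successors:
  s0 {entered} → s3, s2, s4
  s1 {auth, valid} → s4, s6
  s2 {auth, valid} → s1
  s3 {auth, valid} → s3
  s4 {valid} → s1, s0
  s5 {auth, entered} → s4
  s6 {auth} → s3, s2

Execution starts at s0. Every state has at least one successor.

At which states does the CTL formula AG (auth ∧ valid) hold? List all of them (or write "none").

States satisfying auth ∧ valid: {s1, s2, s3}.
States satisfying AG (auth ∧ valid): {s3}.

{s3}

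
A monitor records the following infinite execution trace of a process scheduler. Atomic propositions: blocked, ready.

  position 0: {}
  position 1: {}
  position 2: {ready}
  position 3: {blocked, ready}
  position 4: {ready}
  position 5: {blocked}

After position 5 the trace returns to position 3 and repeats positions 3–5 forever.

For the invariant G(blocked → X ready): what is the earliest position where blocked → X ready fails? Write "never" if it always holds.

never

blocked → X ready holds at every position 0..5, and those are all the positions the trace ever visits, so the invariant G(blocked → X ready) is never violated.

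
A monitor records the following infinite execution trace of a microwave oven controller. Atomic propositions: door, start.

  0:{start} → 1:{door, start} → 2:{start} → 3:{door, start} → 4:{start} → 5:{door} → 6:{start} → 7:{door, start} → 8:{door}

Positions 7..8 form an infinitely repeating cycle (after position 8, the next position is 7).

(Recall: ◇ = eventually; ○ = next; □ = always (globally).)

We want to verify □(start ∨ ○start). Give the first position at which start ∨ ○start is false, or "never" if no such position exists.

never

start ∨ ○start holds at every position 0..8, and those are all the positions the trace ever visits, so the invariant □(start ∨ ○start) is never violated.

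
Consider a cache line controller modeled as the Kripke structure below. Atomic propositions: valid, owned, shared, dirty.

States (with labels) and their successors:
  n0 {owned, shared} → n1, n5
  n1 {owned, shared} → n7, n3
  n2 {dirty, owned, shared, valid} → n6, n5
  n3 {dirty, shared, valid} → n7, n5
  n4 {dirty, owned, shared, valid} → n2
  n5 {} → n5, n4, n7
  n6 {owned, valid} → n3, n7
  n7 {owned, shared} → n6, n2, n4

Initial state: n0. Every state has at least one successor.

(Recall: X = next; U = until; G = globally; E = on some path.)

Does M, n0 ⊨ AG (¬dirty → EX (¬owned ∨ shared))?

Satisfied

States satisfying ¬dirty → EX (¬owned ∨ shared): {n0, n1, n2, n3, n4, n5, n6, n7}.
States satisfying AG (¬dirty → EX (¬owned ∨ shared)): {n0, n1, n2, n3, n4, n5, n6, n7}.
Every state reachable from n0 satisfies ¬dirty → EX (¬owned ∨ shared).
n0 ∈ Sat(AG (¬dirty → EX (¬owned ∨ shared))).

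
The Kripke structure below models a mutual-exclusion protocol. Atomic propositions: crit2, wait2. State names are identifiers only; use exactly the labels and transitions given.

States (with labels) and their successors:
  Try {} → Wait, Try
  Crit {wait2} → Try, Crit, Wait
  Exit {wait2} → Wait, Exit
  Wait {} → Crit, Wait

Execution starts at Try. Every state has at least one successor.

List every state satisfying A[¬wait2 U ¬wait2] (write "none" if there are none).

{Try, Wait}

States satisfying ¬wait2: {Try, Wait}.
States satisfying A[¬wait2 U ¬wait2]: {Try, Wait}.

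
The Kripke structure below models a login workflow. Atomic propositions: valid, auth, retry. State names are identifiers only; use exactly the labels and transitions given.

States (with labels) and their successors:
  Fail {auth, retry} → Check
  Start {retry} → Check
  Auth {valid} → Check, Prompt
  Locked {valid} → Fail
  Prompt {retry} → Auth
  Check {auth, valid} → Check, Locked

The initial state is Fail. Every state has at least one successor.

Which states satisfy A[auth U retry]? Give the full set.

States satisfying auth: {Fail, Check}.
States satisfying retry: {Fail, Start, Prompt}.
States satisfying A[auth U retry]: {Fail, Start, Prompt}.

{Fail, Start, Prompt}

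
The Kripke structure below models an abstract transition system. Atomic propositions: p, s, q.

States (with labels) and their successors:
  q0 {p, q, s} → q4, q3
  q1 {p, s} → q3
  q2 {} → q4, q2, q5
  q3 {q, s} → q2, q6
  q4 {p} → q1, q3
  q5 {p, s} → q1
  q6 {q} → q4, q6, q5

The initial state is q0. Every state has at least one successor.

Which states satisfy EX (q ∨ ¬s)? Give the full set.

States satisfying q ∨ ¬s: {q0, q2, q3, q4, q6}.
States satisfying EX (q ∨ ¬s): {q0, q1, q2, q3, q4, q6}.

{q0, q1, q2, q3, q4, q6}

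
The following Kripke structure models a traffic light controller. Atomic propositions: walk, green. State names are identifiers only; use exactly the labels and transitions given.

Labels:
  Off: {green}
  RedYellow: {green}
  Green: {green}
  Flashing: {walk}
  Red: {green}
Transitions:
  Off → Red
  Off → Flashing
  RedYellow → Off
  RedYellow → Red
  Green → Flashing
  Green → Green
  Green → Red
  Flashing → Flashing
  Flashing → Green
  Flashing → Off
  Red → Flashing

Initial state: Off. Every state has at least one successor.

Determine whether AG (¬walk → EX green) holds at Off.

Violated

States satisfying ¬walk → EX green: {Off, RedYellow, Green, Flashing}.
States satisfying AG (¬walk → EX green): ∅.
Red is reachable from Off and violates ¬walk → EX green, so AG fails at Off.
Off ∉ Sat(AG (¬walk → EX green)).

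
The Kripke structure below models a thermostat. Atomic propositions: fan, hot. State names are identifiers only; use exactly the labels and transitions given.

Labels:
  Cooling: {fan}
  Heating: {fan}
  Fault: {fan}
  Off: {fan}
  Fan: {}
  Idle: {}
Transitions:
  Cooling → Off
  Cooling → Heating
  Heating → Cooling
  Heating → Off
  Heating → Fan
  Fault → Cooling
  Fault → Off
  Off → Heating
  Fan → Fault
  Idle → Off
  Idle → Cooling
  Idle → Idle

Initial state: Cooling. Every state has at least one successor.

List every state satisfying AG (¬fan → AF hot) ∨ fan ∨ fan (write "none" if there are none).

{Cooling, Heating, Fault, Off}

States satisfying ¬fan → AF hot: {Cooling, Heating, Fault, Off}.
States satisfying AG (¬fan → AF hot): ∅.
States satisfying fan ∨ fan: {Cooling, Heating, Fault, Off}.
States satisfying AG (¬fan → AF hot) ∨ fan ∨ fan: {Cooling, Heating, Fault, Off}.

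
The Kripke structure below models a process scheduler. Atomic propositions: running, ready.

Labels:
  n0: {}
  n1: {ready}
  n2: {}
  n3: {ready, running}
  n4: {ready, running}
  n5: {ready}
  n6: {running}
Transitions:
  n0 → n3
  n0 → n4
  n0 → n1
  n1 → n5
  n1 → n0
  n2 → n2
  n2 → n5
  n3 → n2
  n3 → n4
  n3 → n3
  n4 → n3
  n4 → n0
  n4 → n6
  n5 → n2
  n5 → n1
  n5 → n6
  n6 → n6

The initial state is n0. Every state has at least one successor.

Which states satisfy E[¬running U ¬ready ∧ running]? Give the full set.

{n0, n1, n2, n5, n6}

States satisfying ¬running: {n0, n1, n2, n5}.
States satisfying ¬ready ∧ running: {n6}.
States satisfying E[¬running U ¬ready ∧ running]: {n0, n1, n2, n5, n6}.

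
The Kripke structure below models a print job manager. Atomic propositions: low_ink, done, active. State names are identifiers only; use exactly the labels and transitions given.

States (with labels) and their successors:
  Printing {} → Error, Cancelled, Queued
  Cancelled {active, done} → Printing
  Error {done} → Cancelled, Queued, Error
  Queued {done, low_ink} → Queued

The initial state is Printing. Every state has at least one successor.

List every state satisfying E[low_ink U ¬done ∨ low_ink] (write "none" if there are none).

{Printing, Queued}

States satisfying low_ink: {Queued}.
States satisfying ¬done ∨ low_ink: {Printing, Queued}.
States satisfying E[low_ink U ¬done ∨ low_ink]: {Printing, Queued}.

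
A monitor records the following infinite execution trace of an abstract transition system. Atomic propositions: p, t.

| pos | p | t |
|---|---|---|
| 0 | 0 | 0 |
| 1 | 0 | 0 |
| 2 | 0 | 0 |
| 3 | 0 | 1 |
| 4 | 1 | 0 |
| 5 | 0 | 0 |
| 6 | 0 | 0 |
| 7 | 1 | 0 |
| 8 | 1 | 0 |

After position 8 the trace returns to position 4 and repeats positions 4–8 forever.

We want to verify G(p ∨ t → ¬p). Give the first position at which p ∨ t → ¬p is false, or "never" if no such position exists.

4

Check p ∨ t → ¬p at each position in order: 0 ✓, 1 ✓, 2 ✓, 3 ✓.
At position 4 the labels are {p}, so p ∨ t → ¬p is false there. This is the first violation.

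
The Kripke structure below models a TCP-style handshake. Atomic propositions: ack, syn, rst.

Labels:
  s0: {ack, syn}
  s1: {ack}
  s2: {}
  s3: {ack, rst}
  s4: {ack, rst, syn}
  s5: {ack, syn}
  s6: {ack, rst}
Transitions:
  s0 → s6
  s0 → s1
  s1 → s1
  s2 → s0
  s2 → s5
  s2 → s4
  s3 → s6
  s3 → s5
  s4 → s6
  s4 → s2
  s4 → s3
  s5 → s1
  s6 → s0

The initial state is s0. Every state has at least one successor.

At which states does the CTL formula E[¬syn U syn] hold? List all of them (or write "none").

States satisfying ¬syn: {s1, s2, s3, s6}.
States satisfying syn: {s0, s4, s5}.
States satisfying E[¬syn U syn]: {s0, s2, s3, s4, s5, s6}.

{s0, s2, s3, s4, s5, s6}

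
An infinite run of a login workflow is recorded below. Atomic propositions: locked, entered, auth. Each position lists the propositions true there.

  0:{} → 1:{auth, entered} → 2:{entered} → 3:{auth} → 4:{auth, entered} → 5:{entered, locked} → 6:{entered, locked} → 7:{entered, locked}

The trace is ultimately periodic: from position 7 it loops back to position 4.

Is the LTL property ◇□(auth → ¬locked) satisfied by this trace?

Satisfied

□(auth → ¬locked) holds at position 0, which is reachable from 0, so ◇□(auth → ¬locked) holds.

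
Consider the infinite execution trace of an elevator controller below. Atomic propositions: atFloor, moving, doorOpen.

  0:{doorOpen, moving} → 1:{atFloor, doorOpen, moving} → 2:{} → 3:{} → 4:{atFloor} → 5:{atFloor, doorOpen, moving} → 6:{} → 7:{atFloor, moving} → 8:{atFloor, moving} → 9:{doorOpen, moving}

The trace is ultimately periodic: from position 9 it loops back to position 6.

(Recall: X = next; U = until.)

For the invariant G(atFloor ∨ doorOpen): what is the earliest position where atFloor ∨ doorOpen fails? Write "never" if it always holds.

Check atFloor ∨ doorOpen at each position in order: 0 ✓, 1 ✓.
At position 2 the labels are {}, so atFloor ∨ doorOpen is false there. This is the first violation.

2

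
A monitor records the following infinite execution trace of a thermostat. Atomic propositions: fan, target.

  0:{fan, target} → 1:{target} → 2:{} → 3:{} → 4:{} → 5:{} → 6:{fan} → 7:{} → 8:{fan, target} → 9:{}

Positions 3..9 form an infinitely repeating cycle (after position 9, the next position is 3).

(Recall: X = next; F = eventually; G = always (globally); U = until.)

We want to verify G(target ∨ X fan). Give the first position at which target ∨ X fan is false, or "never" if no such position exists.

Check target ∨ X fan at each position in order: 0 ✓, 1 ✓.
At position 2 the labels are {} and the next position 3 has {}, so target ∨ X fan is false there. This is the first violation.

2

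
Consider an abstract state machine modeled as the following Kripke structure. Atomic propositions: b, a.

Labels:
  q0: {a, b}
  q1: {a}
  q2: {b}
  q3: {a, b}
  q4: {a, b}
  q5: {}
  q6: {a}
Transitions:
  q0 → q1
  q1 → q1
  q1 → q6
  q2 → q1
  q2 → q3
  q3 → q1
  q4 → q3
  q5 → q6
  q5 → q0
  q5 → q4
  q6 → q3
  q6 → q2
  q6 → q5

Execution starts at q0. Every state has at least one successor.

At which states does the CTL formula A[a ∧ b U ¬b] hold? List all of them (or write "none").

{q0, q1, q3, q4, q5, q6}

States satisfying a ∧ b: {q0, q3, q4}.
States satisfying ¬b: {q1, q5, q6}.
States satisfying A[a ∧ b U ¬b]: {q0, q1, q3, q4, q5, q6}.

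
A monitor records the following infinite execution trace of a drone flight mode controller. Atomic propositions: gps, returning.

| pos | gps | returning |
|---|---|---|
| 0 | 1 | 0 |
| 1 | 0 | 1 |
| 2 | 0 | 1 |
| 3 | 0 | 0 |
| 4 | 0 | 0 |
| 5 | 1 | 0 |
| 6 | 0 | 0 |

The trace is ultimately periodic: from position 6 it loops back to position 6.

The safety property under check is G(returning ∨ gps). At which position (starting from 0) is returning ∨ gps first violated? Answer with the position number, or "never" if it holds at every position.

Check returning ∨ gps at each position in order: 0 ✓, 1 ✓, 2 ✓.
At position 3 the labels are {}, so returning ∨ gps is false there. This is the first violation.

3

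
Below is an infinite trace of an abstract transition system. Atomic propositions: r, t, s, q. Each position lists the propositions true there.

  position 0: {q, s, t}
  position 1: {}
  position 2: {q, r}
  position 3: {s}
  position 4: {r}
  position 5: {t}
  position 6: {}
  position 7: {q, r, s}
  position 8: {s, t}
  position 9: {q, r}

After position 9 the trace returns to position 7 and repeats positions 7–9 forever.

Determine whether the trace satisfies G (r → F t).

Satisfied

r → F t holds at every position 0..9, and those are all positions ever visited, so G (r → F t) holds.
Positions where r holds: 2, 4, 7, 9.
Check F t at each: 2→ok, 4→ok, 7→ok, 9→ok.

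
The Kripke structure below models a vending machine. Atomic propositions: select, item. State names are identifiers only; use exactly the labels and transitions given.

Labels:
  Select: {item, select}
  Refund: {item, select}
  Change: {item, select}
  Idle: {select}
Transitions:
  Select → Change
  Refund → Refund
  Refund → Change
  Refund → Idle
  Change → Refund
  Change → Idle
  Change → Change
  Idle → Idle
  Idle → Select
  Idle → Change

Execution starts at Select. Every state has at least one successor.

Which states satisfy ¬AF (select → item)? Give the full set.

{Idle}

States satisfying select → item: {Select, Refund, Change}.
States satisfying AF (select → item): {Select, Refund, Change}.
States satisfying ¬AF (select → item): {Idle}.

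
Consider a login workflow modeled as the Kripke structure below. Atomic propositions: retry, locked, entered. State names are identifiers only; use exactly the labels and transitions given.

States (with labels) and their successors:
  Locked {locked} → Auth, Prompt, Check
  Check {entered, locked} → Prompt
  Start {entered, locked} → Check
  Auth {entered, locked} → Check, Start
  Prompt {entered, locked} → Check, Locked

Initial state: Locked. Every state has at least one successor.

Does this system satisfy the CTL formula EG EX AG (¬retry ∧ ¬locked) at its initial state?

No

States satisfying EX AG (¬retry ∧ ¬locked): ∅.
States satisfying EG EX AG (¬retry ∧ ¬locked): ∅.
No suitable path/successor from Locked witnesses the formula.
Locked ∉ Sat(EG EX AG (¬retry ∧ ¬locked)).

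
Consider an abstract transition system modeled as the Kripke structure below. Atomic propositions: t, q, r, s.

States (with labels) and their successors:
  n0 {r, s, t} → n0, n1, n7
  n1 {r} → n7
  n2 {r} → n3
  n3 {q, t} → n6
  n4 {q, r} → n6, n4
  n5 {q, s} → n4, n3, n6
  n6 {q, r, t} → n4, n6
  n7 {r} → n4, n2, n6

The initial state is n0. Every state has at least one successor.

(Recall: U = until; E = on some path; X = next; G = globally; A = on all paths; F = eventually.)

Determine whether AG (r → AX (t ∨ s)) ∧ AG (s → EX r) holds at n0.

States satisfying r → AX (t ∨ s): {n2, n3, n5}.
States satisfying AG (r → AX (t ∨ s)): ∅.
States satisfying s → EX r: {n0, n1, n2, n3, n4, n5, n6, n7}.
States satisfying AG (s → EX r): {n0, n1, n2, n3, n4, n5, n6, n7}.
States satisfying AG (r → AX (t ∨ s)) ∧ AG (s → EX r): ∅.
n0 ∉ Sat(AG (r → AX (t ∨ s)) ∧ AG (s → EX r)).

Violated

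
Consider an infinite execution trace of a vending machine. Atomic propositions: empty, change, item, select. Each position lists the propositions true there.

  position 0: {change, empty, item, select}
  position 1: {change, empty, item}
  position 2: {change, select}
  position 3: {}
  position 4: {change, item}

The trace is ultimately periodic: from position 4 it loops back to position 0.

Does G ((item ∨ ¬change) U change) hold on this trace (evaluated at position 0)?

Satisfied

(item ∨ ¬change) U change holds at every position 0..4, and those are all positions ever visited, so G ((item ∨ ¬change) U change) holds.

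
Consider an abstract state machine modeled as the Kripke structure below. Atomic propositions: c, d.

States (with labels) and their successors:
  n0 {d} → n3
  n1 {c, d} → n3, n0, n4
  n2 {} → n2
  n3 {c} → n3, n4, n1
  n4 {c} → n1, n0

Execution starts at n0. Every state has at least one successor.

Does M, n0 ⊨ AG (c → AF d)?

Does not hold

States satisfying c → AF d: {n0, n1, n2, n4}.
States satisfying AG (c → AF d): {n2}.
n3 is reachable from n0 and violates c → AF d, so AG fails at n0.
n0 ∉ Sat(AG (c → AF d)).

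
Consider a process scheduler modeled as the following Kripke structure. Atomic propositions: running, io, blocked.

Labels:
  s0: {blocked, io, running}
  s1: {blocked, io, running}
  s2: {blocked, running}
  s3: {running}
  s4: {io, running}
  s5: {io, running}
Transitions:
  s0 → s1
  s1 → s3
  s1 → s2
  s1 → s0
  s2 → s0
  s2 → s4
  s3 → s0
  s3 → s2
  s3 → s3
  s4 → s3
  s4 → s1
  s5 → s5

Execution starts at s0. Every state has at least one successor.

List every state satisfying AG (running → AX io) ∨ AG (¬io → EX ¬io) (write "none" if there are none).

{s5}

States satisfying running → AX io: {s0, s2, s5}.
States satisfying AG (running → AX io): {s5}.
States satisfying ¬io → EX ¬io: {s0, s1, s3, s4, s5}.
States satisfying AG (¬io → EX ¬io): {s5}.
States satisfying AG (running → AX io) ∨ AG (¬io → EX ¬io): {s5}.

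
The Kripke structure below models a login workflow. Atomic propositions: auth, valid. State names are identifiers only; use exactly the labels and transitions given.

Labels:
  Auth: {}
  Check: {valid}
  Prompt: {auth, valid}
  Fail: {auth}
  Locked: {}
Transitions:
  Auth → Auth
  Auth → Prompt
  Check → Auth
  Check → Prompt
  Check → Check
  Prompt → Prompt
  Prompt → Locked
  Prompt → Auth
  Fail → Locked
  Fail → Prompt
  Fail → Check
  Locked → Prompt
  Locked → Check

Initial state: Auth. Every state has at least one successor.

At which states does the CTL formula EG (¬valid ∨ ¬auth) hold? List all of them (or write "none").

{Auth, Check, Fail, Locked}

States satisfying ¬valid ∨ ¬auth: {Auth, Check, Fail, Locked}.
States satisfying EG (¬valid ∨ ¬auth): {Auth, Check, Fail, Locked}.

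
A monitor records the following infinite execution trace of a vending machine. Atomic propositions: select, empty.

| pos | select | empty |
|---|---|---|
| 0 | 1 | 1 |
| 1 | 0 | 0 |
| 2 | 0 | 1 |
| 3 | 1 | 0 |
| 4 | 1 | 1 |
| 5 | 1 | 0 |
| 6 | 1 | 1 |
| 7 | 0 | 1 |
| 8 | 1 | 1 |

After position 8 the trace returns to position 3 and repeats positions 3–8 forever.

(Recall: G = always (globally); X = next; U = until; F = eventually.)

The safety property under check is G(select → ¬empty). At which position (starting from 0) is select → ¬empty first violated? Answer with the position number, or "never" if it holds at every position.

0

At position 0 the labels are {empty, select}, so select → ¬empty is false there. This is the first violation.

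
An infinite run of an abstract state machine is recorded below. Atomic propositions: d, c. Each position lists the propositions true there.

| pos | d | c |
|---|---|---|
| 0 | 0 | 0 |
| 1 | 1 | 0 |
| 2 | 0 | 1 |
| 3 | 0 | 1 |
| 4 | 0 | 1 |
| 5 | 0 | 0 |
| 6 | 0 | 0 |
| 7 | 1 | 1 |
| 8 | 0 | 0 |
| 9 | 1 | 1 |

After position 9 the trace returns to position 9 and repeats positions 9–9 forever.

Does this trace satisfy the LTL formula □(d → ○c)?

Violated

d → ○c must hold at every position from 0 onward. It fails at position 7, so □(d → ○c) is false.
Positions where d holds: 1, 7, 9.
Check ○c at each: 1→ok, 7→fails, 9→ok.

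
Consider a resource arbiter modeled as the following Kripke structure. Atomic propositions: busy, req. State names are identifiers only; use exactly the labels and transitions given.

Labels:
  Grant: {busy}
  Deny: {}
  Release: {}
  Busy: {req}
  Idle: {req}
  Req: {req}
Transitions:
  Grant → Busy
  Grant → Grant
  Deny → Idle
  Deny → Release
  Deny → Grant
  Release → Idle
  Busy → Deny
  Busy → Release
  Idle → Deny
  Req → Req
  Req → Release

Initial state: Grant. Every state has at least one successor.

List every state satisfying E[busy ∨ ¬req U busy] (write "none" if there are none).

{Grant, Deny}

States satisfying busy ∨ ¬req: {Grant, Deny, Release}.
States satisfying busy: {Grant}.
States satisfying E[busy ∨ ¬req U busy]: {Grant, Deny}.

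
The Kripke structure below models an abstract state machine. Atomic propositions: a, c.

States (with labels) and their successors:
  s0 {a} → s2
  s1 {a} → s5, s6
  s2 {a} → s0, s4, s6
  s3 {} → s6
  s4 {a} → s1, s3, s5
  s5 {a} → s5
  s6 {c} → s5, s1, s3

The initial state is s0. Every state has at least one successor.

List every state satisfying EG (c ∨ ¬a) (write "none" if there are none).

{s3, s6}

States satisfying c ∨ ¬a: {s3, s6}.
States satisfying EG (c ∨ ¬a): {s3, s6}.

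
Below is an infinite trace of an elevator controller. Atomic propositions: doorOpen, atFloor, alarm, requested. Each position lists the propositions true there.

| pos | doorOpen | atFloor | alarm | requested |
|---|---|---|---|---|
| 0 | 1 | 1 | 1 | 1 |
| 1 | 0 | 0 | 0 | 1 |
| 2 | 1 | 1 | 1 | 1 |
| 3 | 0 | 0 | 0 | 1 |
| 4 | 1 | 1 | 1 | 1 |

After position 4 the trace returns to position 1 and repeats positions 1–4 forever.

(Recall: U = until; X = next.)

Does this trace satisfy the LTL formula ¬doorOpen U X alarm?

Walking from position 0: at position 0, X alarm has not yet held and ¬doorOpen fails, so ¬doorOpen U X alarm is false.

No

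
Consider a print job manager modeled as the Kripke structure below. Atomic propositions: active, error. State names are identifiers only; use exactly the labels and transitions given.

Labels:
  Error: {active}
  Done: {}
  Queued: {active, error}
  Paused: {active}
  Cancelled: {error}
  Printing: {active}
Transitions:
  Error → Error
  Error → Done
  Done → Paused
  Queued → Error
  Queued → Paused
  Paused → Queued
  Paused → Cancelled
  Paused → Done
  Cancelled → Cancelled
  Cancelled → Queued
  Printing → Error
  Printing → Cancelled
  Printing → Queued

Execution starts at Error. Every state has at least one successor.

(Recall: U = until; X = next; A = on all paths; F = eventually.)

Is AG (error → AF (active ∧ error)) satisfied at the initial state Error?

No

States satisfying error → AF (active ∧ error): {Error, Done, Queued, Paused, Printing}.
States satisfying AG (error → AF (active ∧ error)): ∅.
Cancelled is reachable from Error and violates error → AF (active ∧ error), so AG fails at Error.
Error ∉ Sat(AG (error → AF (active ∧ error))).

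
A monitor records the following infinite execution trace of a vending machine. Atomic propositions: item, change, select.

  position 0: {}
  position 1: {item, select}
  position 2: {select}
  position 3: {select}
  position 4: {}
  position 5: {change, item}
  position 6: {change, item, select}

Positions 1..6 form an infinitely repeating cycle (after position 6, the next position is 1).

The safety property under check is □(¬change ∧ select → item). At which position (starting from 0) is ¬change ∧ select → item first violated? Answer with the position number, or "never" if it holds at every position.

Check ¬change ∧ select → item at each position in order: 0 ✓, 1 ✓.
At position 2 the labels are {select}, so ¬change ∧ select → item is false there. This is the first violation.

2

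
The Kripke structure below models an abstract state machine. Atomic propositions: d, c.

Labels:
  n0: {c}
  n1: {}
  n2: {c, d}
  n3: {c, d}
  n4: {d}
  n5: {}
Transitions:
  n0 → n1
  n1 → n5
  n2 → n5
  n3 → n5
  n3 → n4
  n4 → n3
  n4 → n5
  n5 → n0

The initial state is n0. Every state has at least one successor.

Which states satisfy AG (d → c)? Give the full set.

{n0, n1, n2, n5}

States satisfying d → c: {n0, n1, n2, n3, n5}.
States satisfying AG (d → c): {n0, n1, n2, n5}.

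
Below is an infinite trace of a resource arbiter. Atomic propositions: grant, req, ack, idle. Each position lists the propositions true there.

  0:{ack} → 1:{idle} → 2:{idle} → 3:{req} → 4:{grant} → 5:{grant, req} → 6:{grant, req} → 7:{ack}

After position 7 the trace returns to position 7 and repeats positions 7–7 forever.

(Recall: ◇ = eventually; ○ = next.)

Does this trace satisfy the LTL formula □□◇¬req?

□◇¬req holds at every position 0..7, and those are all positions ever visited, so □□◇¬req holds.

Yes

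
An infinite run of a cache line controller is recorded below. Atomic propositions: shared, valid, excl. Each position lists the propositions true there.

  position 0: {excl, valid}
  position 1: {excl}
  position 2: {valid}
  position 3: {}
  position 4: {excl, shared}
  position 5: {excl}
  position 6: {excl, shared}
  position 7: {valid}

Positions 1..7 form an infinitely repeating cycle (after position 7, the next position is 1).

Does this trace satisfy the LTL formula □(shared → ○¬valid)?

shared → ○¬valid must hold at every position from 0 onward. It fails at position 6, so □(shared → ○¬valid) is false.
Positions where shared holds: 4, 6.
Check ○¬valid at each: 4→ok, 6→fails.

Violated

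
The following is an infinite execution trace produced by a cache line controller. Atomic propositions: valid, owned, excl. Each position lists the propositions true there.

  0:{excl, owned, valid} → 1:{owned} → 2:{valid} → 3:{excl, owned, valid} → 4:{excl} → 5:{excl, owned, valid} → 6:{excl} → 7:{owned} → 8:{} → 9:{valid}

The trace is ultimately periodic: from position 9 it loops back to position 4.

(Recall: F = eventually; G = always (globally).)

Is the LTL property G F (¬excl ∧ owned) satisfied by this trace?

F (¬excl ∧ owned) holds at every position 0..9, and those are all positions ever visited, so G F (¬excl ∧ owned) holds.

Yes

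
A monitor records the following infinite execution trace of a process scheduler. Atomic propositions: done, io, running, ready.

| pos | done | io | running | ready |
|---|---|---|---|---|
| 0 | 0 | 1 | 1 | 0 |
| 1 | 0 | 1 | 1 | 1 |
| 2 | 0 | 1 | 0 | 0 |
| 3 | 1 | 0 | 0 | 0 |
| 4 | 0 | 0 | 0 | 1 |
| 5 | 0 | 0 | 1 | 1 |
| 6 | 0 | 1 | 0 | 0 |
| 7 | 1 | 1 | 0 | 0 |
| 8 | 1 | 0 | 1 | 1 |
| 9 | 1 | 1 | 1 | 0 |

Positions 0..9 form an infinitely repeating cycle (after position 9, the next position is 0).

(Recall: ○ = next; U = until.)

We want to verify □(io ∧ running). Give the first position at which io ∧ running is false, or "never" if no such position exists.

2

Check io ∧ running at each position in order: 0 ✓, 1 ✓.
At position 2 the labels are {io}, so io ∧ running is false there. This is the first violation.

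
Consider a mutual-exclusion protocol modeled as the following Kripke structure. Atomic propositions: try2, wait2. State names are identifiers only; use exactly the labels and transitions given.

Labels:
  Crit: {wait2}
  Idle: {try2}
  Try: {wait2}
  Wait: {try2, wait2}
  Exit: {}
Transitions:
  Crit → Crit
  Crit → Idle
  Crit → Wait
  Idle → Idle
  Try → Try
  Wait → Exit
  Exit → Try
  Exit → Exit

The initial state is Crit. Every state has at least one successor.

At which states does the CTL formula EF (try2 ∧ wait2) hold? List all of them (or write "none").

States satisfying try2 ∧ wait2: {Wait}.
States satisfying EF (try2 ∧ wait2): {Crit, Wait}.

{Crit, Wait}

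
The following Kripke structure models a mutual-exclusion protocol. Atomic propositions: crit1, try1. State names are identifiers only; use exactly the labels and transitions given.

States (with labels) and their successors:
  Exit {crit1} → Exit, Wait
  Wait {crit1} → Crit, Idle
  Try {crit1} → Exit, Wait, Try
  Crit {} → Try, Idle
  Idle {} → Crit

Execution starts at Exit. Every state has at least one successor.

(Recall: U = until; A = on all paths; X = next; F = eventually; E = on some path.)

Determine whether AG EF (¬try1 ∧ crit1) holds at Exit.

Satisfied

States satisfying EF (¬try1 ∧ crit1): {Exit, Wait, Try, Crit, Idle}.
States satisfying AG EF (¬try1 ∧ crit1): {Exit, Wait, Try, Crit, Idle}.
Every state reachable from Exit satisfies EF (¬try1 ∧ crit1).
Exit ∈ Sat(AG EF (¬try1 ∧ crit1)).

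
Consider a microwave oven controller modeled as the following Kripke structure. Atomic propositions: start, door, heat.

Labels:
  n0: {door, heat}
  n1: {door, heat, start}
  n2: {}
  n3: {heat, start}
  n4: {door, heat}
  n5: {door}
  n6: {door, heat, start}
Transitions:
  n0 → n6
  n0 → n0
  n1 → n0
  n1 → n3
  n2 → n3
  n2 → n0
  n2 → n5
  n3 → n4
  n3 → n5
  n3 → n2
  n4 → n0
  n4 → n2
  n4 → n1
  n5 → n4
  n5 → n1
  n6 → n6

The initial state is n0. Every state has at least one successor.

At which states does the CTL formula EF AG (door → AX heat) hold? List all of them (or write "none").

{n0, n1, n2, n3, n4, n5, n6}

States satisfying AG (door → AX heat): {n0, n6}.
States satisfying EF AG (door → AX heat): {n0, n1, n2, n3, n4, n5, n6}.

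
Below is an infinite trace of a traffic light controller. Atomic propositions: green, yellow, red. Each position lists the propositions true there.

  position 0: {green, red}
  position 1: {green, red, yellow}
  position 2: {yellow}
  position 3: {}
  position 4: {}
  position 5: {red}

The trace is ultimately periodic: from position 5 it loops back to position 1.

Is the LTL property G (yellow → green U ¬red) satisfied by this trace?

Yes

yellow → green U ¬red holds at every position 0..5, and those are all positions ever visited, so G (yellow → green U ¬red) holds.
Positions where yellow holds: 1, 2.
Check green U ¬red at each: 1→ok, 2→ok.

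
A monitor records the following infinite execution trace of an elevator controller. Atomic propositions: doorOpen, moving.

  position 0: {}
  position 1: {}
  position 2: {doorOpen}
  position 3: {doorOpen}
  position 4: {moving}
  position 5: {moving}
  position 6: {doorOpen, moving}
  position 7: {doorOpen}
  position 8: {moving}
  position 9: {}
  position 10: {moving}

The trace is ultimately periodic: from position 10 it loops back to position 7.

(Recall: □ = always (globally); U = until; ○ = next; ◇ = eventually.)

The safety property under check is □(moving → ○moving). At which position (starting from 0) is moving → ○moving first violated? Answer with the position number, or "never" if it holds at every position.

Check moving → ○moving at each position in order: 0 ✓, 1 ✓, 2 ✓, 3 ✓, 4 ✓, 5 ✓.
At position 6 the labels are {doorOpen, moving} and the next position 7 has {doorOpen}, so moving → ○moving is false there. This is the first violation.

6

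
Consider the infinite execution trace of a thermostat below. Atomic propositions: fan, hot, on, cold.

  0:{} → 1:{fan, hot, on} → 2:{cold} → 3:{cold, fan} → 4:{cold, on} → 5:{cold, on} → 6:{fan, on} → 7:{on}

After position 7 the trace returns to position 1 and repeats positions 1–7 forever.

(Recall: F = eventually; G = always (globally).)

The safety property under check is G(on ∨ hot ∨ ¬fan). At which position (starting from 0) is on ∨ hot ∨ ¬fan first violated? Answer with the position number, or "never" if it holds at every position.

3

Check on ∨ hot ∨ ¬fan at each position in order: 0 ✓, 1 ✓, 2 ✓.
At position 3 the labels are {cold, fan}, so on ∨ hot ∨ ¬fan is false there. This is the first violation.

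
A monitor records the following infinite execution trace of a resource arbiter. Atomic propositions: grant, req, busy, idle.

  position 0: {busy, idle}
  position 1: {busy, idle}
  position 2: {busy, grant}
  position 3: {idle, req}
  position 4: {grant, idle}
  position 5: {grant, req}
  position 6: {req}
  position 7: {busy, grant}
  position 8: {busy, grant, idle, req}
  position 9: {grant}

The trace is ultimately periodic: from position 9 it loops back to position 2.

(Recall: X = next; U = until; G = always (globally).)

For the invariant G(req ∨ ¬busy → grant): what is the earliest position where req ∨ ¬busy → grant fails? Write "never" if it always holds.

Check req ∨ ¬busy → grant at each position in order: 0 ✓, 1 ✓, 2 ✓.
At position 3 the labels are {idle, req}, so req ∨ ¬busy → grant is false there. This is the first violation.

3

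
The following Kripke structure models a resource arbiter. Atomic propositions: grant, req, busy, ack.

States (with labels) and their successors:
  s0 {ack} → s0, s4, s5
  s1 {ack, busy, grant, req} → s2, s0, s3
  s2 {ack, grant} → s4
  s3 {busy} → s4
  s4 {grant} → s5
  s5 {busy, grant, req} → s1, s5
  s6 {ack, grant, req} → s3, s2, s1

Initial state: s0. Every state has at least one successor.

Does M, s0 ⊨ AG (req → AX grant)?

Violated

States satisfying req → AX grant: {s0, s2, s3, s4, s5}.
States satisfying AG (req → AX grant): ∅.
s1 is reachable from s0 and violates req → AX grant, so AG fails at s0.
s0 ∉ Sat(AG (req → AX grant)).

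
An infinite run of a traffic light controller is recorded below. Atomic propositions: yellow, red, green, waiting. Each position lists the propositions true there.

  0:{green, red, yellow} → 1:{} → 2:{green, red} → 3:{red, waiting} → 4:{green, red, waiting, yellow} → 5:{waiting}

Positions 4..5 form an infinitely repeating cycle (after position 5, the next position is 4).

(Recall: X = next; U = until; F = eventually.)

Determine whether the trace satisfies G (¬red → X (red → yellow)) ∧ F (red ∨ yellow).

No

¬red → X (red → yellow) must hold at every position from 0 onward. It fails at position 1, so G (¬red → X (red → yellow)) is false.
Positions where ¬red holds: 1, 5.
Check X (red → yellow) at each: 1→fails, 5→ok.
red ∨ yellow holds at position 0, which is reachable from 0, so F (red ∨ yellow) holds.
At position 0: G (¬red → X (red → yellow)) is false; F (red ∨ yellow) is true; so G (¬red → X (red → yellow)) ∧ F (red ∨ yellow) is false.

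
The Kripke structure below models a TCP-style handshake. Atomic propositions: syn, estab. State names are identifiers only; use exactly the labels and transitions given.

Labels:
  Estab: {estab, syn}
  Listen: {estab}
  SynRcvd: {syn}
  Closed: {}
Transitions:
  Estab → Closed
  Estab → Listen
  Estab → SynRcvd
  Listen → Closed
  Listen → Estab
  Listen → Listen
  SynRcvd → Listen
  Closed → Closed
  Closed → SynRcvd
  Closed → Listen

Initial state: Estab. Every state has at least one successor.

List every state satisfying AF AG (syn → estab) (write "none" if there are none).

none

States satisfying AG (syn → estab): ∅.
States satisfying AF AG (syn → estab): ∅.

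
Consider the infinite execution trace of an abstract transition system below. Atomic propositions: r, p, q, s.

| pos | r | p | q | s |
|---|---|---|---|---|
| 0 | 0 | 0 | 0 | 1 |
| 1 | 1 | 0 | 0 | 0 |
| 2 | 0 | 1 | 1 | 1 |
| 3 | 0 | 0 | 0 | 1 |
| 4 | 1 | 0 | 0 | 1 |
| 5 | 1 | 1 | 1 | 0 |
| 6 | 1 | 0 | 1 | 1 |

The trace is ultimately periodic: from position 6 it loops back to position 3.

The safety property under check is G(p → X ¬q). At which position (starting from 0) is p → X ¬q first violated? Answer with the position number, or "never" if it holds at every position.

Check p → X ¬q at each position in order: 0 ✓, 1 ✓, 2 ✓, 3 ✓, 4 ✓.
At position 5 the labels are {p, q, r} and the next position 6 has {q, r, s}, so p → X ¬q is false there. This is the first violation.

5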